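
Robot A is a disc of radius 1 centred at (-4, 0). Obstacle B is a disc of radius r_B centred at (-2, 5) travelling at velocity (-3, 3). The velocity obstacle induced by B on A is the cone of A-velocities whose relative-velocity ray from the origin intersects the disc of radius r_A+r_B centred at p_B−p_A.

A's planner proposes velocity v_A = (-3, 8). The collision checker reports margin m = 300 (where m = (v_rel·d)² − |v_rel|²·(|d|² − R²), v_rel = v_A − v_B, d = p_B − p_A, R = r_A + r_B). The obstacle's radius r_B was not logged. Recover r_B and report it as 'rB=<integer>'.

m = 300
d = (2, 5);  v_rel = (0, 5),  |v_rel|² = 25
v_rel×d = (0)·(5) − (5)·(2) = -10
since m = R²·25 − (-10)²:  R² = (100 + 300) / 25 = 16
R = √16 = 4  ⇒  r_B = 4 − 1 = 3

rB=3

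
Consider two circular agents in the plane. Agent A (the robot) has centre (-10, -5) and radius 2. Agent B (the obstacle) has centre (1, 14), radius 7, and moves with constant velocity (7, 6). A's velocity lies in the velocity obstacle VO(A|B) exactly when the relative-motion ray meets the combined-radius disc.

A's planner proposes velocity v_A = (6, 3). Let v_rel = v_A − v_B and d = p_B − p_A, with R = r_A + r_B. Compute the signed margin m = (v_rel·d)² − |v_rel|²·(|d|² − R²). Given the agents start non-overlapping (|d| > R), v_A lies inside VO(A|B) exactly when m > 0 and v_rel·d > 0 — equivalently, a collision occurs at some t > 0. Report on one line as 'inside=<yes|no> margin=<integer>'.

d = (11, 19),  |d|² = 482;  R = 2+7 = 9,  c = 482−9² = 401
v_rel = (-1, -3),  |v_rel|² = 10;  v_rel·d = (-1)·(11) + (-3)·(19) = -68
10·t² + 136·t + 401 = 0  ⇒  m = (-68)² − 10·401 = 614
m = 614 > 0,  v_rel·d = -68 < 0  ⇒  outside

inside=no margin=614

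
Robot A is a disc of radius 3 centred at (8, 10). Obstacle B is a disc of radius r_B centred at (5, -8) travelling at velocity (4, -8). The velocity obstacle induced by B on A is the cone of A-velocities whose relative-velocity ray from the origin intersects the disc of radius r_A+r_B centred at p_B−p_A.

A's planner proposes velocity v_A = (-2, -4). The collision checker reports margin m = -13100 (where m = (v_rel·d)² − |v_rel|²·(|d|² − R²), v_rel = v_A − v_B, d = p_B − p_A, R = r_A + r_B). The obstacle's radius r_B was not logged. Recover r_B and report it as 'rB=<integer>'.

m = -13100
d = (-3, -18);  v_rel = (-6, 4),  |v_rel|² = 52
v_rel×d = (-6)·(-18) − (4)·(-3) = 120
since m = R²·52 − 120²:  R² = (14400 + -13100) / 52 = 25
R = √25 = 5  ⇒  r_B = 5 − 3 = 2

rB=2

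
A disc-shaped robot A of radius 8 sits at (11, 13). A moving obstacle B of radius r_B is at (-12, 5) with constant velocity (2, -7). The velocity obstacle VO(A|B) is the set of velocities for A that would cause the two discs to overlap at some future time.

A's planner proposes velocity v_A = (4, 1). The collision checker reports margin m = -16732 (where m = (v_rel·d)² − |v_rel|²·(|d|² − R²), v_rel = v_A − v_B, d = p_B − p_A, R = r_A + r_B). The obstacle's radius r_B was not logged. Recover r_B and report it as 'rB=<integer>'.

m = -16732
d = (-23, -8);  v_rel = (2, 8),  |v_rel|² = 68
v_rel×d = (2)·(-8) − (8)·(-23) = 168
since m = R²·68 − 168²:  R² = (28224 + -16732) / 68 = 169
R = √169 = 13  ⇒  r_B = 13 − 8 = 5

rB=5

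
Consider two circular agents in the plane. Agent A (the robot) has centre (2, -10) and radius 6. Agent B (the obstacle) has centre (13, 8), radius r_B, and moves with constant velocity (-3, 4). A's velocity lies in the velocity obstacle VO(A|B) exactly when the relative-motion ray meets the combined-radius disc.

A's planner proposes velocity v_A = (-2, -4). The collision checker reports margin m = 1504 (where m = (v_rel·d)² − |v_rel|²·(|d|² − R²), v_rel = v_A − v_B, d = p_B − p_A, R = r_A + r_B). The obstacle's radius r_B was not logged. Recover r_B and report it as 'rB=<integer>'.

m = 1504
d = (11, 18);  v_rel = (1, -8),  |v_rel|² = 65
v_rel×d = (1)·(18) − (-8)·(11) = 106
since m = R²·65 − 106²:  R² = (11236 + 1504) / 65 = 196
R = √196 = 14  ⇒  r_B = 14 − 6 = 8

rB=8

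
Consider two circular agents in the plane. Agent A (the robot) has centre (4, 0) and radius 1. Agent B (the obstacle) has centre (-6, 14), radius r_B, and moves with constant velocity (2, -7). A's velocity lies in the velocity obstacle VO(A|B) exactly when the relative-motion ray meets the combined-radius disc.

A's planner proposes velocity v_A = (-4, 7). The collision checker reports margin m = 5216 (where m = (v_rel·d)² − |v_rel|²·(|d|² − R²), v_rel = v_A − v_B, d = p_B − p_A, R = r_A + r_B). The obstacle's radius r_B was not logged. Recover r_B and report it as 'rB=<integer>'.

m = 5216
d = (-10, 14);  v_rel = (-6, 14),  |v_rel|² = 232
v_rel×d = (-6)·(14) − (14)·(-10) = 56
since m = R²·232 − 56²:  R² = (3136 + 5216) / 232 = 36
R = √36 = 6  ⇒  r_B = 6 − 1 = 5

rB=5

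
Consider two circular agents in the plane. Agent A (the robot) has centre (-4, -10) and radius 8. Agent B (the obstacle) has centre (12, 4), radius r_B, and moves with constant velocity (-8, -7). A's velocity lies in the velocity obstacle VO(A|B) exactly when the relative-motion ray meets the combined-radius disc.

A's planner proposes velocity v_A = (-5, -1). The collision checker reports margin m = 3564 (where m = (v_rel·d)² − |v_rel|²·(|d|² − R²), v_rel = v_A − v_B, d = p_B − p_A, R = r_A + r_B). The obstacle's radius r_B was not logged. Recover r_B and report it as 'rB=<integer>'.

m = 3564
d = (16, 14);  v_rel = (3, 6),  |v_rel|² = 45
v_rel×d = (3)·(14) − (6)·(16) = -54
since m = R²·45 − (-54)²:  R² = (2916 + 3564) / 45 = 144
R = √144 = 12  ⇒  r_B = 12 − 8 = 4

rB=4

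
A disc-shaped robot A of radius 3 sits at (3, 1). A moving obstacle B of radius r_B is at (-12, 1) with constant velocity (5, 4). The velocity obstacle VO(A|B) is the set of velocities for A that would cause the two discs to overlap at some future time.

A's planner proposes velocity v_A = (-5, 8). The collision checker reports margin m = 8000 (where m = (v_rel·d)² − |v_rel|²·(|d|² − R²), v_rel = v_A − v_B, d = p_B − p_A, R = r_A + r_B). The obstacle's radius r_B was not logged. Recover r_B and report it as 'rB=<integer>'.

m = 8000
d = (-15, 0);  v_rel = (-10, 4),  |v_rel|² = 116
v_rel×d = (-10)·(0) − (4)·(-15) = 60
since m = R²·116 − 60²:  R² = (3600 + 8000) / 116 = 100
R = √100 = 10  ⇒  r_B = 10 − 3 = 7

rB=7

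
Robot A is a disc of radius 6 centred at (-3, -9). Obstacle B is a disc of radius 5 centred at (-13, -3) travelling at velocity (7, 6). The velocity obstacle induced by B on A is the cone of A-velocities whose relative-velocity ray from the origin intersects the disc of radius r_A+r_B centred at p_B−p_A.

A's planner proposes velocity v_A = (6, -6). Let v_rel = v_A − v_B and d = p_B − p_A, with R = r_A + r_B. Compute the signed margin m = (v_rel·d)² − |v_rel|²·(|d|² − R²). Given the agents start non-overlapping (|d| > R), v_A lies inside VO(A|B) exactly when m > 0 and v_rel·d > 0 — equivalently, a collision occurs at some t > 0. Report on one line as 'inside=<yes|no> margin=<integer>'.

d = (-10, 6),  |d|² = 136;  R = 6+5 = 11,  c = 136−11² = 15
v_rel = (-1, -12),  |v_rel|² = 145;  v_rel·d = (-1)·(-10) + (-12)·(6) = -62
145·t² + 124·t + 15 = 0  ⇒  m = (-62)² − 145·15 = 1669
m = 1669 > 0,  v_rel·d = -62 < 0  ⇒  outside

inside=no margin=1669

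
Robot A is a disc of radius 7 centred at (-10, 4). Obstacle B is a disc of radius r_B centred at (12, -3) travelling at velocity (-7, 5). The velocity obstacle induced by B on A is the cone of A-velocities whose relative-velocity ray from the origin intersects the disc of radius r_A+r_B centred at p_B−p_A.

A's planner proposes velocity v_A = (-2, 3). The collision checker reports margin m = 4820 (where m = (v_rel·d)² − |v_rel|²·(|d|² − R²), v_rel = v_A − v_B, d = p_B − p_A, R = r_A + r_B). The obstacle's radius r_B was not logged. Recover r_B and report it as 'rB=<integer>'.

m = 4820
d = (22, -7);  v_rel = (5, -2),  |v_rel|² = 29
v_rel×d = (5)·(-7) − (-2)·(22) = 9
since m = R²·29 − 9²:  R² = (81 + 4820) / 29 = 169
R = √169 = 13  ⇒  r_B = 13 − 7 = 6

rB=6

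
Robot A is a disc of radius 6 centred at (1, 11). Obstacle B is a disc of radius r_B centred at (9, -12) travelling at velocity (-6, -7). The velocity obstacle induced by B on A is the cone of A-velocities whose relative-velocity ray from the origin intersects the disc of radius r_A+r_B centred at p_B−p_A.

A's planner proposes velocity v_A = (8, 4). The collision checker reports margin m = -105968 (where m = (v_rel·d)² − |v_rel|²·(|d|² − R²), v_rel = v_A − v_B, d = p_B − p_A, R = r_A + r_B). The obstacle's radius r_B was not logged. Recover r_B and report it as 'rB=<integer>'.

m = -105968
d = (8, -23);  v_rel = (14, 11),  |v_rel|² = 317
v_rel×d = (14)·(-23) − (11)·(8) = -410
since m = R²·317 − (-410)²:  R² = (168100 + -105968) / 317 = 196
R = √196 = 14  ⇒  r_B = 14 − 6 = 8

rB=8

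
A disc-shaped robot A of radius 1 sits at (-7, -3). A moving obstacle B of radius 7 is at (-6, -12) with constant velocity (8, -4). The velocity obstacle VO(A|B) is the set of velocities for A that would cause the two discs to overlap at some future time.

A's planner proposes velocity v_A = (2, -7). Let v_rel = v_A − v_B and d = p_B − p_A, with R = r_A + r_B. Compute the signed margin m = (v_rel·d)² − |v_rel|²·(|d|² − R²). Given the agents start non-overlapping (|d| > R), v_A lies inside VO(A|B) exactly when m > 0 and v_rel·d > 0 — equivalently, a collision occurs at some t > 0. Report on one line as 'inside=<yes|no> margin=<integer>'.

d = (1, -9),  |d|² = 82;  R = 1+7 = 8,  c = 82−8² = 18
v_rel = (-6, -3),  |v_rel|² = 45;  v_rel·d = (-6)·(1) + (-3)·(-9) = 21
45·t² − 42·t + 18 = 0  ⇒  m = 21² − 45·18 = -369
m = -369 < 0,  v_rel·d = 21 > 0  ⇒  outside

inside=no margin=-369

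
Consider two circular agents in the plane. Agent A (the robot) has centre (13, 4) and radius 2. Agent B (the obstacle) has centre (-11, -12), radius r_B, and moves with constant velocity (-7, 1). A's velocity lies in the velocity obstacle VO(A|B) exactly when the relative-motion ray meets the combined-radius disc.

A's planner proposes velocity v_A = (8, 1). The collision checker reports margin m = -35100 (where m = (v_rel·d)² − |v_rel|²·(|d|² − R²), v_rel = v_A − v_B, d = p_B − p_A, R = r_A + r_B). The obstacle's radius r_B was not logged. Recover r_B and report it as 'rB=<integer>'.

m = -35100
d = (-24, -16);  v_rel = (15, 0),  |v_rel|² = 225
v_rel×d = (15)·(-16) − (0)·(-24) = -240
since m = R²·225 − (-240)²:  R² = (57600 + -35100) / 225 = 100
R = √100 = 10  ⇒  r_B = 10 − 2 = 8

rB=8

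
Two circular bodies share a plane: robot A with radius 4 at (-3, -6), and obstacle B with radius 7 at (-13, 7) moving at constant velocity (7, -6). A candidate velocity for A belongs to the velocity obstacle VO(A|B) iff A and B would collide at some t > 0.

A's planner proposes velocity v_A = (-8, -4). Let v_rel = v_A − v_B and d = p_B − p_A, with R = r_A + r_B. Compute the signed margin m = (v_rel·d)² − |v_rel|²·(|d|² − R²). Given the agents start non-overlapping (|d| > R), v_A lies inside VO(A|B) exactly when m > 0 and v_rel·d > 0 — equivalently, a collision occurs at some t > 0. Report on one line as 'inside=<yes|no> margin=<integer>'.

d = (-10, 13),  |d|² = 269;  R = 4+7 = 11,  c = 269−11² = 148
v_rel = (-15, 2),  |v_rel|² = 229;  v_rel·d = (-15)·(-10) + (2)·(13) = 176
229·t² − 352·t + 148 = 0  ⇒  m = 176² − 229·148 = -2916
m = -2916 < 0,  v_rel·d = 176 > 0  ⇒  outside

inside=no margin=-2916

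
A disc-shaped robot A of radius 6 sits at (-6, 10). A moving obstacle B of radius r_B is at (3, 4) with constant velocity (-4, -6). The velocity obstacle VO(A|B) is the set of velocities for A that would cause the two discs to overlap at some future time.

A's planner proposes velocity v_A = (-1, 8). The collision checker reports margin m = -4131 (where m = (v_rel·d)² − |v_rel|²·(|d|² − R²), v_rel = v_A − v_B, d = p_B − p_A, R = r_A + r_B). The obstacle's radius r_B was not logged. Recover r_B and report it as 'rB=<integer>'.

m = -4131
d = (9, -6);  v_rel = (3, 14),  |v_rel|² = 205
v_rel×d = (3)·(-6) − (14)·(9) = -144
since m = R²·205 − (-144)²:  R² = (20736 + -4131) / 205 = 81
R = √81 = 9  ⇒  r_B = 9 − 6 = 3

rB=3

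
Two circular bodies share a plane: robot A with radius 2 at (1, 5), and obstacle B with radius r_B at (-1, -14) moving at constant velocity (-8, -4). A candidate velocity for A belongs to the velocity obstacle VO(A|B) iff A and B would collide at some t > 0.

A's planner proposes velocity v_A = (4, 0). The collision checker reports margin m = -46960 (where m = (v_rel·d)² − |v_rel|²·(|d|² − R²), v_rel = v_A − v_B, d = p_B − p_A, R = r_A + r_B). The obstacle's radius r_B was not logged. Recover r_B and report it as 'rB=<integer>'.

m = -46960
d = (-2, -19);  v_rel = (12, 4),  |v_rel|² = 160
v_rel×d = (12)·(-19) − (4)·(-2) = -220
since m = R²·160 − (-220)²:  R² = (48400 + -46960) / 160 = 9
R = √9 = 3  ⇒  r_B = 3 − 2 = 1

rB=1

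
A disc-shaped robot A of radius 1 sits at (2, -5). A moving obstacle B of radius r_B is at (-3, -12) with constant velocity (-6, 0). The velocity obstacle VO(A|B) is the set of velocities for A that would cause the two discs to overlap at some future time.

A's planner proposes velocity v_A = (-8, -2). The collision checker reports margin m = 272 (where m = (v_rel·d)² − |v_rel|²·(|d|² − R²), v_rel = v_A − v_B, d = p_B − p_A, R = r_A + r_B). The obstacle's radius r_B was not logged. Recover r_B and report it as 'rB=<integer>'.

m = 272
d = (-5, -7);  v_rel = (-2, -2),  |v_rel|² = 8
v_rel×d = (-2)·(-7) − (-2)·(-5) = 4
since m = R²·8 − 4²:  R² = (16 + 272) / 8 = 36
R = √36 = 6  ⇒  r_B = 6 − 1 = 5

rB=5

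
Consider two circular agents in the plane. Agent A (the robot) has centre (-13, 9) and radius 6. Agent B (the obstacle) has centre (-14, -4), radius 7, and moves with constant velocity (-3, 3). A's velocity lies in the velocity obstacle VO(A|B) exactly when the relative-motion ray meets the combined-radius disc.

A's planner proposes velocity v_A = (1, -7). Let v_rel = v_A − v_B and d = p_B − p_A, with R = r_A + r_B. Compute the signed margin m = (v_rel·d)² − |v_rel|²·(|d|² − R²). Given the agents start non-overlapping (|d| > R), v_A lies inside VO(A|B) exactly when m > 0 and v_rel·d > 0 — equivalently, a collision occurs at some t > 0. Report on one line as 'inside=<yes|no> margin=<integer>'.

d = (-1, -13),  |d|² = 170;  R = 6+7 = 13,  c = 170−13² = 1
v_rel = (4, -10),  |v_rel|² = 116;  v_rel·d = (4)·(-1) + (-10)·(-13) = 126
116·t² − 252·t + 1 = 0  ⇒  m = 126² − 116·1 = 15760
m = 15760 > 0,  v_rel·d = 126 > 0  ⇒  inside

inside=yes margin=15760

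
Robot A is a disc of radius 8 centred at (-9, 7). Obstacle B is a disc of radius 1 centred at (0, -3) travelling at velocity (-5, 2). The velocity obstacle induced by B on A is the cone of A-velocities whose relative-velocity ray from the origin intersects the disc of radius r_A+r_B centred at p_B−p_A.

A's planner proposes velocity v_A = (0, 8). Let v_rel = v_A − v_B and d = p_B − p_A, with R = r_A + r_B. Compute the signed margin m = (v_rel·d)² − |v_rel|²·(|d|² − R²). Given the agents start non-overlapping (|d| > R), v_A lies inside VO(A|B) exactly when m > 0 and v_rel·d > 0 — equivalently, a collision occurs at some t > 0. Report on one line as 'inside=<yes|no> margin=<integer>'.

d = (9, -10),  |d|² = 181;  R = 8+1 = 9,  c = 181−9² = 100
v_rel = (5, 6),  |v_rel|² = 61;  v_rel·d = (5)·(9) + (6)·(-10) = -15
61·t² + 30·t + 100 = 0  ⇒  m = (-15)² − 61·100 = -5875
m = -5875 < 0,  v_rel·d = -15 < 0  ⇒  outside

inside=no margin=-5875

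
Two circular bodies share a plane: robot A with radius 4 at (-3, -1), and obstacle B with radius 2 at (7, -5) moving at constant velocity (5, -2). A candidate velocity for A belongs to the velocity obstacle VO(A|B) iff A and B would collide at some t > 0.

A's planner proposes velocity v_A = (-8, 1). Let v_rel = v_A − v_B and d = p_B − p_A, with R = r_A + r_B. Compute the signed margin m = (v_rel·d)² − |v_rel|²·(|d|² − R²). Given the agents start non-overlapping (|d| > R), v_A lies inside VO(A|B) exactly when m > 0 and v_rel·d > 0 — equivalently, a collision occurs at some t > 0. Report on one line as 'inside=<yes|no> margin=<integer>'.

d = (10, -4),  |d|² = 116;  R = 4+2 = 6,  c = 116−6² = 80
v_rel = (-13, 3),  |v_rel|² = 178;  v_rel·d = (-13)·(10) + (3)·(-4) = -142
178·t² + 284·t + 80 = 0  ⇒  m = (-142)² − 178·80 = 5924
m = 5924 > 0,  v_rel·d = -142 < 0  ⇒  outside

inside=no margin=5924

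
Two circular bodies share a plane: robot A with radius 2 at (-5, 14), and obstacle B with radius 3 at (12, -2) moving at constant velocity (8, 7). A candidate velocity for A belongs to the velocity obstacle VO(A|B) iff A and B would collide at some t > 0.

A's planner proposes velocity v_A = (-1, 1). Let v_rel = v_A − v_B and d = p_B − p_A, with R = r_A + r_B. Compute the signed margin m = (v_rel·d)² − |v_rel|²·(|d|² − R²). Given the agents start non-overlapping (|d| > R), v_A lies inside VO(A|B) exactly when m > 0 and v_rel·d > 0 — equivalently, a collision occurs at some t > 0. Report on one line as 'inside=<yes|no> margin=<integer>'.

d = (17, -16),  |d|² = 545;  R = 2+3 = 5,  c = 545−5² = 520
v_rel = (-9, -6),  |v_rel|² = 117;  v_rel·d = (-9)·(17) + (-6)·(-16) = -57
117·t² + 114·t + 520 = 0  ⇒  m = (-57)² − 117·520 = -57591
m = -57591 < 0,  v_rel·d = -57 < 0  ⇒  outside

inside=no margin=-57591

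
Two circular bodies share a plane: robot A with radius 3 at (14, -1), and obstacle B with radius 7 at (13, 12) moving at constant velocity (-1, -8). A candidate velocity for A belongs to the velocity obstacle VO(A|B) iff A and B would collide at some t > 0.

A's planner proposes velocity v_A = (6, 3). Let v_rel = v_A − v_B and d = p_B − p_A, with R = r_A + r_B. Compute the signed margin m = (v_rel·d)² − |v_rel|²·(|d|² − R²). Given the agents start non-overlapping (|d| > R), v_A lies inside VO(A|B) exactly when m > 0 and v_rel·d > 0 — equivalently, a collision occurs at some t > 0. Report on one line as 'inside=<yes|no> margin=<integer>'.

d = (-1, 13),  |d|² = 170;  R = 3+7 = 10,  c = 170−10² = 70
v_rel = (7, 11),  |v_rel|² = 170;  v_rel·d = (7)·(-1) + (11)·(13) = 136
170·t² − 272·t + 70 = 0  ⇒  m = 136² − 170·70 = 6596
m = 6596 > 0,  v_rel·d = 136 > 0  ⇒  inside

inside=yes margin=6596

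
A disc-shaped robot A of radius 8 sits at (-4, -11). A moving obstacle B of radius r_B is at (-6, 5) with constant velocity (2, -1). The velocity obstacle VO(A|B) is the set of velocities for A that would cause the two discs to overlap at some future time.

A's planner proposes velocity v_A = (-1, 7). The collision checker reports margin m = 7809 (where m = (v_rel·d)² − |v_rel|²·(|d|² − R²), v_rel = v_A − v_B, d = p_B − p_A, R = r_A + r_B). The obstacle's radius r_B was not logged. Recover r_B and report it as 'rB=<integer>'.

m = 7809
d = (-2, 16);  v_rel = (-3, 8),  |v_rel|² = 73
v_rel×d = (-3)·(16) − (8)·(-2) = -32
since m = R²·73 − (-32)²:  R² = (1024 + 7809) / 73 = 121
R = √121 = 11  ⇒  r_B = 11 − 8 = 3

rB=3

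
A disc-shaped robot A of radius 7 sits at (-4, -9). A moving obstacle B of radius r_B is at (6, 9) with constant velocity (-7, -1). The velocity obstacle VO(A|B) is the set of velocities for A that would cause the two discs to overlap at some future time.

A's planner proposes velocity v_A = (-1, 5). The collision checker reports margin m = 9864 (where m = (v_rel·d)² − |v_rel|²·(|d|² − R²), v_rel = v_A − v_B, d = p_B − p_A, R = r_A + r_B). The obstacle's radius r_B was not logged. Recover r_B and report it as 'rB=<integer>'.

m = 9864
d = (10, 18);  v_rel = (6, 6),  |v_rel|² = 72
v_rel×d = (6)·(18) − (6)·(10) = 48
since m = R²·72 − 48²:  R² = (2304 + 9864) / 72 = 169
R = √169 = 13  ⇒  r_B = 13 − 7 = 6

rB=6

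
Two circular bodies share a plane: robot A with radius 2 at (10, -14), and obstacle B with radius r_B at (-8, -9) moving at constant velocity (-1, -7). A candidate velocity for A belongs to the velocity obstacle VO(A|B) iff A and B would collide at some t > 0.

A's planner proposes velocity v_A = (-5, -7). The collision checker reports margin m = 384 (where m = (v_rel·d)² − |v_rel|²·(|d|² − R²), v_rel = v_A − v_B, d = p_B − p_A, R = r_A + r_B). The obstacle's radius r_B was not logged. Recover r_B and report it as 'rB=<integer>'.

m = 384
d = (-18, 5);  v_rel = (-4, 0),  |v_rel|² = 16
v_rel×d = (-4)·(5) − (0)·(-18) = -20
since m = R²·16 − (-20)²:  R² = (400 + 384) / 16 = 49
R = √49 = 7  ⇒  r_B = 7 − 2 = 5

rB=5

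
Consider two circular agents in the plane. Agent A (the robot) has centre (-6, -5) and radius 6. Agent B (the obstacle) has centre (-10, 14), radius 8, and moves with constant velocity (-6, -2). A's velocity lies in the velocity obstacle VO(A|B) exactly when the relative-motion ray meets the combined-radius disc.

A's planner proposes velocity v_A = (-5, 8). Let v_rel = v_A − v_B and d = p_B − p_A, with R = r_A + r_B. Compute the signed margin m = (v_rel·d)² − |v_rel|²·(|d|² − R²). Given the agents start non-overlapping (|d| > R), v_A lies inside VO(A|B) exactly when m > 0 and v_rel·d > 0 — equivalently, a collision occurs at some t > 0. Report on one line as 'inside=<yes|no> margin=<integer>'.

d = (-4, 19),  |d|² = 377;  R = 6+8 = 14,  c = 377−14² = 181
v_rel = (1, 10),  |v_rel|² = 101;  v_rel·d = (1)·(-4) + (10)·(19) = 186
101·t² − 372·t + 181 = 0  ⇒  m = 186² − 101·181 = 16315
m = 16315 > 0,  v_rel·d = 186 > 0  ⇒  inside

inside=yes margin=16315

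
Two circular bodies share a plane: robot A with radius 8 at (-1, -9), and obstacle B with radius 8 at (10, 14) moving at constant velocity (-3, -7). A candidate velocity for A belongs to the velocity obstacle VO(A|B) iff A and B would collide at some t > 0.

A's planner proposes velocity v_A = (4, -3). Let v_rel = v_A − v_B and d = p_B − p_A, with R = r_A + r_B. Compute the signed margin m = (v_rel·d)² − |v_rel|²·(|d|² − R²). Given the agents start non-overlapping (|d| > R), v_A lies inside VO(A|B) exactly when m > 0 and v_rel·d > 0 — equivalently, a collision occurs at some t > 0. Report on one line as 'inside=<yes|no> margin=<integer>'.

d = (11, 23),  |d|² = 650;  R = 8+8 = 16,  c = 650−16² = 394
v_rel = (7, 4),  |v_rel|² = 65;  v_rel·d = (7)·(11) + (4)·(23) = 169
65·t² − 338·t + 394 = 0  ⇒  m = 169² − 65·394 = 2951
m = 2951 > 0,  v_rel·d = 169 > 0  ⇒  inside

inside=yes margin=2951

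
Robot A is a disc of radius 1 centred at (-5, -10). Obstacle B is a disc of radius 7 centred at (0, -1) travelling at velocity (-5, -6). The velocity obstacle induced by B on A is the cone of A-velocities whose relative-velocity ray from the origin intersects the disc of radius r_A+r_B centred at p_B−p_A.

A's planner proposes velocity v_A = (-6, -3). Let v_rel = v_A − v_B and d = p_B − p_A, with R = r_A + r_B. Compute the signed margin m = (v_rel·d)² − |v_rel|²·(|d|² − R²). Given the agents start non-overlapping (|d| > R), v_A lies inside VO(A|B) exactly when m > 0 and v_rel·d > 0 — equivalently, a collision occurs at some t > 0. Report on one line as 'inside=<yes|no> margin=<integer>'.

d = (5, 9),  |d|² = 106;  R = 1+7 = 8,  c = 106−8² = 42
v_rel = (-1, 3),  |v_rel|² = 10;  v_rel·d = (-1)·(5) + (3)·(9) = 22
10·t² − 44·t + 42 = 0  ⇒  m = 22² − 10·42 = 64
m = 64 > 0,  v_rel·d = 22 > 0  ⇒  inside

inside=yes margin=64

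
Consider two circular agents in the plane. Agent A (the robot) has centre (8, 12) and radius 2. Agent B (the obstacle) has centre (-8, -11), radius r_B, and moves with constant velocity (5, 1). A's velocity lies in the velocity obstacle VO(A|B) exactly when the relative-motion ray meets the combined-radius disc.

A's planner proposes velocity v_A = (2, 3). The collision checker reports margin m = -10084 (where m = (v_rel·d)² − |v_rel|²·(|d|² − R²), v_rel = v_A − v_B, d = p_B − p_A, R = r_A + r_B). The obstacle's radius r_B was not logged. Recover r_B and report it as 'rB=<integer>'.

m = -10084
d = (-16, -23);  v_rel = (-3, 2),  |v_rel|² = 13
v_rel×d = (-3)·(-23) − (2)·(-16) = 101
since m = R²·13 − 101²:  R² = (10201 + -10084) / 13 = 9
R = √9 = 3  ⇒  r_B = 3 − 2 = 1

rB=1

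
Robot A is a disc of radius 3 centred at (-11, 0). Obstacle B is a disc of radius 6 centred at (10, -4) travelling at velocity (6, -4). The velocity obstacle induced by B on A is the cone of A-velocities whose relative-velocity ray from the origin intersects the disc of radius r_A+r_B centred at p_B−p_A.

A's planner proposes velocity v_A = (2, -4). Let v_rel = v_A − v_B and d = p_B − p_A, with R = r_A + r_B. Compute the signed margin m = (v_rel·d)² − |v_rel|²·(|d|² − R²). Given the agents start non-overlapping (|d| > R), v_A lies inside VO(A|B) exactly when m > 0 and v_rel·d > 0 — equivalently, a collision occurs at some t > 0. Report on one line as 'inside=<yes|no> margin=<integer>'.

d = (21, -4),  |d|² = 457;  R = 3+6 = 9,  c = 457−9² = 376
v_rel = (-4, 0),  |v_rel|² = 16;  v_rel·d = (-4)·(21) + (0)·(-4) = -84
16·t² + 168·t + 376 = 0  ⇒  m = (-84)² − 16·376 = 1040
m = 1040 > 0,  v_rel·d = -84 < 0  ⇒  outside

inside=no margin=1040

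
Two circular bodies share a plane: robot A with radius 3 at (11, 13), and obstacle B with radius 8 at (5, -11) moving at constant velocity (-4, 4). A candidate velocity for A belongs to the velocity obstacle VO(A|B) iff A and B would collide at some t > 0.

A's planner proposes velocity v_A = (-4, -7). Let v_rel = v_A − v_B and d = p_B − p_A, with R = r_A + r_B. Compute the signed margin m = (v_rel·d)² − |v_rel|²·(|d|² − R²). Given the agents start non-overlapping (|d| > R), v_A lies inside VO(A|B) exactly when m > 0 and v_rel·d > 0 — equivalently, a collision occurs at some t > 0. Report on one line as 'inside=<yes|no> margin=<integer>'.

d = (-6, -24),  |d|² = 612;  R = 3+8 = 11,  c = 612−11² = 491
v_rel = (0, -11),  |v_rel|² = 121;  v_rel·d = (0)·(-6) + (-11)·(-24) = 264
121·t² − 528·t + 491 = 0  ⇒  m = 264² − 121·491 = 10285
m = 10285 > 0,  v_rel·d = 264 > 0  ⇒  inside

inside=yes margin=10285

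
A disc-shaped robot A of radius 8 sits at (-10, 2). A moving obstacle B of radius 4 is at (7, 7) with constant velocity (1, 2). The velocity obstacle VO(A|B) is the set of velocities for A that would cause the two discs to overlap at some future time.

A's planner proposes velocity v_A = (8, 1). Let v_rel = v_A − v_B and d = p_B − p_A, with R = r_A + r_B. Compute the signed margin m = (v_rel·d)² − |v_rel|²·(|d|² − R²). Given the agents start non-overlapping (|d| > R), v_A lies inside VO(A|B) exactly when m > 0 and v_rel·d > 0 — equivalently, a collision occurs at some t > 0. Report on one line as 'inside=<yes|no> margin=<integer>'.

d = (17, 5),  |d|² = 314;  R = 8+4 = 12,  c = 314−12² = 170
v_rel = (7, -1),  |v_rel|² = 50;  v_rel·d = (7)·(17) + (-1)·(5) = 114
50·t² − 228·t + 170 = 0  ⇒  m = 114² − 50·170 = 4496
m = 4496 > 0,  v_rel·d = 114 > 0  ⇒  inside

inside=yes margin=4496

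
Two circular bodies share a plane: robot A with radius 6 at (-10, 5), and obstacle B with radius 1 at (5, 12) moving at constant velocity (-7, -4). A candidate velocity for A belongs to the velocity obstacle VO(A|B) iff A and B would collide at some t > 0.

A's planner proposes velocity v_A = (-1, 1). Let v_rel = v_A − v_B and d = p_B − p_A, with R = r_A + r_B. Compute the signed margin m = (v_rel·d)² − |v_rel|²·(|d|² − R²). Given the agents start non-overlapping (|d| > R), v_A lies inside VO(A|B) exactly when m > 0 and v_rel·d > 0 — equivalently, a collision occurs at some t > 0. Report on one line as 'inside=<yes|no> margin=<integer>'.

d = (15, 7),  |d|² = 274;  R = 6+1 = 7,  c = 274−7² = 225
v_rel = (6, 5),  |v_rel|² = 61;  v_rel·d = (6)·(15) + (5)·(7) = 125
61·t² − 250·t + 225 = 0  ⇒  m = 125² − 61·225 = 1900
m = 1900 > 0,  v_rel·d = 125 > 0  ⇒  inside

inside=yes margin=1900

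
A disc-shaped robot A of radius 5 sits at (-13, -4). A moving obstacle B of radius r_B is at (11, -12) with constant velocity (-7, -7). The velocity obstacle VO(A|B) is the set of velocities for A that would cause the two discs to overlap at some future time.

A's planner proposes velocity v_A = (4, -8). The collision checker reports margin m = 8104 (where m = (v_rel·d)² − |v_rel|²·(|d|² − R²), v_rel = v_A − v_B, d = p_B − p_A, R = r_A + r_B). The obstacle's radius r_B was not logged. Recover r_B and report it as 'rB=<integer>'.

m = 8104
d = (24, -8);  v_rel = (11, -1),  |v_rel|² = 122
v_rel×d = (11)·(-8) − (-1)·(24) = -64
since m = R²·122 − (-64)²:  R² = (4096 + 8104) / 122 = 100
R = √100 = 10  ⇒  r_B = 10 − 5 = 5

rB=5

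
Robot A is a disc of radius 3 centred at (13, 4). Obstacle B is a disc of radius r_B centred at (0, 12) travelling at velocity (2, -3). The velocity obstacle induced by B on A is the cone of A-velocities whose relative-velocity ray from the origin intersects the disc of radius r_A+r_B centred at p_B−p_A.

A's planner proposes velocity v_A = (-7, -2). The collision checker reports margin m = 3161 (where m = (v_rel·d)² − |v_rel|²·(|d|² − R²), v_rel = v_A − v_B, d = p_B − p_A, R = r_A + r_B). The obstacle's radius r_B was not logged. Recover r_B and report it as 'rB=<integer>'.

m = 3161
d = (-13, 8);  v_rel = (-9, 1),  |v_rel|² = 82
v_rel×d = (-9)·(8) − (1)·(-13) = -59
since m = R²·82 − (-59)²:  R² = (3481 + 3161) / 82 = 81
R = √81 = 9  ⇒  r_B = 9 − 3 = 6

rB=6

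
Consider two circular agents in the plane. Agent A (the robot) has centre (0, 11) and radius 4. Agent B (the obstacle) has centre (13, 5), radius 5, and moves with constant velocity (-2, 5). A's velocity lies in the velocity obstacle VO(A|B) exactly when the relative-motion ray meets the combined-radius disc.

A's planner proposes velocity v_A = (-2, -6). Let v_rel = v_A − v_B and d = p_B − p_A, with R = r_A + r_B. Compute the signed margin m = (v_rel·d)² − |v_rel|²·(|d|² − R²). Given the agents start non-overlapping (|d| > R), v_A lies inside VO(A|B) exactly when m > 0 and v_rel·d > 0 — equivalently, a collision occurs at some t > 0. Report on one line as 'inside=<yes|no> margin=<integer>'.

d = (13, -6),  |d|² = 205;  R = 4+5 = 9,  c = 205−9² = 124
v_rel = (0, -11),  |v_rel|² = 121;  v_rel·d = (0)·(13) + (-11)·(-6) = 66
121·t² − 132·t + 124 = 0  ⇒  m = 66² − 121·124 = -10648
m = -10648 < 0,  v_rel·d = 66 > 0  ⇒  outside

inside=no margin=-10648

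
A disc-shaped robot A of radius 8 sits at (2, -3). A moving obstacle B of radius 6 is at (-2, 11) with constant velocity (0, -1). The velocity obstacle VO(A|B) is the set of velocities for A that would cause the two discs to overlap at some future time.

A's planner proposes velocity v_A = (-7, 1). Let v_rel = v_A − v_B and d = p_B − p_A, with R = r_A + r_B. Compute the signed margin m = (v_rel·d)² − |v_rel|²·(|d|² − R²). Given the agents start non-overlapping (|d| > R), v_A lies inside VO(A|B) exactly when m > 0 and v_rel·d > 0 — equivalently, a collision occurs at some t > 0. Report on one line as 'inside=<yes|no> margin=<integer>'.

d = (-4, 14),  |d|² = 212;  R = 8+6 = 14,  c = 212−14² = 16
v_rel = (-7, 2),  |v_rel|² = 53;  v_rel·d = (-7)·(-4) + (2)·(14) = 56
53·t² − 112·t + 16 = 0  ⇒  m = 56² − 53·16 = 2288
m = 2288 > 0,  v_rel·d = 56 > 0  ⇒  inside

inside=yes margin=2288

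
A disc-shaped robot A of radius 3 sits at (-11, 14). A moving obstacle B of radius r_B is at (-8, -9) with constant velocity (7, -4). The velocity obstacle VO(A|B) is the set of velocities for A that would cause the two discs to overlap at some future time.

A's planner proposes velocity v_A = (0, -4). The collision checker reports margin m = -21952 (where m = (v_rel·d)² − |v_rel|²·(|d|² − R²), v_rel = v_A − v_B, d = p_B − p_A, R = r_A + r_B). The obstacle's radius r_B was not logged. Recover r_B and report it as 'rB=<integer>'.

m = -21952
d = (3, -23);  v_rel = (-7, 0),  |v_rel|² = 49
v_rel×d = (-7)·(-23) − (0)·(3) = 161
since m = R²·49 − 161²:  R² = (25921 + -21952) / 49 = 81
R = √81 = 9  ⇒  r_B = 9 − 3 = 6

rB=6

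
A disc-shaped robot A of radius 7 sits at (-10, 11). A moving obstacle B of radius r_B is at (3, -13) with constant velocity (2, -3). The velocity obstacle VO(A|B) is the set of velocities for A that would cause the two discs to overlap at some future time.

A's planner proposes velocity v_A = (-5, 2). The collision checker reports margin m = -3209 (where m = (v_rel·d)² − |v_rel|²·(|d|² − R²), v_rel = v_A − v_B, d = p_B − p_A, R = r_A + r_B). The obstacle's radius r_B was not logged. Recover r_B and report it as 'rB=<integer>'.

m = -3209
d = (13, -24);  v_rel = (-7, 5),  |v_rel|² = 74
v_rel×d = (-7)·(-24) − (5)·(13) = 103
since m = R²·74 − 103²:  R² = (10609 + -3209) / 74 = 100
R = √100 = 10  ⇒  r_B = 10 − 7 = 3

rB=3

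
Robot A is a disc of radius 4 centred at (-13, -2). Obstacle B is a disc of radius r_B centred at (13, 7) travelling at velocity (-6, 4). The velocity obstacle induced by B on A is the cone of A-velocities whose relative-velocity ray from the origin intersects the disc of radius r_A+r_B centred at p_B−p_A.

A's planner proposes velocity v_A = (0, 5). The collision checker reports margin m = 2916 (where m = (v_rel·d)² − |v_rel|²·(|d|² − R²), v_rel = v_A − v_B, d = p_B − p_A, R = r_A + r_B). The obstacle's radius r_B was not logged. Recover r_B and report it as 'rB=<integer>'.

m = 2916
d = (26, 9);  v_rel = (6, 1),  |v_rel|² = 37
v_rel×d = (6)·(9) − (1)·(26) = 28
since m = R²·37 − 28²:  R² = (784 + 2916) / 37 = 100
R = √100 = 10  ⇒  r_B = 10 − 4 = 6

rB=6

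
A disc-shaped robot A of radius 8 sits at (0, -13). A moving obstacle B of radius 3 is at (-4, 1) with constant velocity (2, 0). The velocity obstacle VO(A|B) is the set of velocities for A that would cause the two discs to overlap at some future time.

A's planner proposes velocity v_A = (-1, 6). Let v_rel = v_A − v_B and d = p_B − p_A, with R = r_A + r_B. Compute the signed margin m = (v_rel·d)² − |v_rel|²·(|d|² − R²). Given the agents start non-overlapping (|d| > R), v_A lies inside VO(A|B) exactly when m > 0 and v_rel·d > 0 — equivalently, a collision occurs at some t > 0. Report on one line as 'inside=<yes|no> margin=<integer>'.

d = (-4, 14),  |d|² = 212;  R = 8+3 = 11,  c = 212−11² = 91
v_rel = (-3, 6),  |v_rel|² = 45;  v_rel·d = (-3)·(-4) + (6)·(14) = 96
45·t² − 192·t + 91 = 0  ⇒  m = 96² − 45·91 = 5121
m = 5121 > 0,  v_rel·d = 96 > 0  ⇒  inside

inside=yes margin=5121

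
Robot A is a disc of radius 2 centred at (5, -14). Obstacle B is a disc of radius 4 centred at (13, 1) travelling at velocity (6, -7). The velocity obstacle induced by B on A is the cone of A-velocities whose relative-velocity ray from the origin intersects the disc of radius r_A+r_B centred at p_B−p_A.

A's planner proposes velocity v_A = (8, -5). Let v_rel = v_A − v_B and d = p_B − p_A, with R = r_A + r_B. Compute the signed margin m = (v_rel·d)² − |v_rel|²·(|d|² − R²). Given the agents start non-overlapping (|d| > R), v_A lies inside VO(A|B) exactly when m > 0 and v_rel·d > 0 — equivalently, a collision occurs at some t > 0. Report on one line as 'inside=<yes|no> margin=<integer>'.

d = (8, 15),  |d|² = 289;  R = 2+4 = 6,  c = 289−6² = 253
v_rel = (2, 2),  |v_rel|² = 8;  v_rel·d = (2)·(8) + (2)·(15) = 46
8·t² − 92·t + 253 = 0  ⇒  m = 46² − 8·253 = 92
m = 92 > 0,  v_rel·d = 46 > 0  ⇒  inside

inside=yes margin=92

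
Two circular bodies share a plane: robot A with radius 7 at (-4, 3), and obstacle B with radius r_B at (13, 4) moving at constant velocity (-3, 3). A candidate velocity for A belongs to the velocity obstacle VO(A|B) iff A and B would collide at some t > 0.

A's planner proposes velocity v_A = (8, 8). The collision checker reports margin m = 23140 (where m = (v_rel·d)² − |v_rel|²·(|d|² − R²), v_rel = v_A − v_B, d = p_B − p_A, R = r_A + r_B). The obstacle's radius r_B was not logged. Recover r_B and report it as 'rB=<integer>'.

m = 23140
d = (17, 1);  v_rel = (11, 5),  |v_rel|² = 146
v_rel×d = (11)·(1) − (5)·(17) = -74
since m = R²·146 − (-74)²:  R² = (5476 + 23140) / 146 = 196
R = √196 = 14  ⇒  r_B = 14 − 7 = 7

rB=7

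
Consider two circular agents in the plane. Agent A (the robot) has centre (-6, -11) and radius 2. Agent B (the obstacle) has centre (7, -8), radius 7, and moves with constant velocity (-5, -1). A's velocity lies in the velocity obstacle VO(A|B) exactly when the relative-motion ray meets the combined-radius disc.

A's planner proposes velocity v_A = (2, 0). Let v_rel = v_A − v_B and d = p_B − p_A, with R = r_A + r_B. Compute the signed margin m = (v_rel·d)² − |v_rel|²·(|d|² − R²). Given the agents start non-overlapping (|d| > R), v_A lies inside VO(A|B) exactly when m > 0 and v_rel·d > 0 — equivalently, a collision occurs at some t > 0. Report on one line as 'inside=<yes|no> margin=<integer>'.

d = (13, 3),  |d|² = 178;  R = 2+7 = 9,  c = 178−9² = 97
v_rel = (7, 1),  |v_rel|² = 50;  v_rel·d = (7)·(13) + (1)·(3) = 94
50·t² − 188·t + 97 = 0  ⇒  m = 94² − 50·97 = 3986
m = 3986 > 0,  v_rel·d = 94 > 0  ⇒  inside

inside=yes margin=3986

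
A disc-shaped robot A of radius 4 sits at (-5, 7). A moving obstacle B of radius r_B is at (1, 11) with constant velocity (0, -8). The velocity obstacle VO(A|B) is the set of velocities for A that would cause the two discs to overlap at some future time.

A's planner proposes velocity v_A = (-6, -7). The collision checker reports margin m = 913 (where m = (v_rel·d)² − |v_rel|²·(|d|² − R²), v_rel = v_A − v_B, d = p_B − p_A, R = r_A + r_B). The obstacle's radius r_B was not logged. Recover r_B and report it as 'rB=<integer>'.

m = 913
d = (6, 4);  v_rel = (-6, 1),  |v_rel|² = 37
v_rel×d = (-6)·(4) − (1)·(6) = -30
since m = R²·37 − (-30)²:  R² = (900 + 913) / 37 = 49
R = √49 = 7  ⇒  r_B = 7 − 4 = 3

rB=3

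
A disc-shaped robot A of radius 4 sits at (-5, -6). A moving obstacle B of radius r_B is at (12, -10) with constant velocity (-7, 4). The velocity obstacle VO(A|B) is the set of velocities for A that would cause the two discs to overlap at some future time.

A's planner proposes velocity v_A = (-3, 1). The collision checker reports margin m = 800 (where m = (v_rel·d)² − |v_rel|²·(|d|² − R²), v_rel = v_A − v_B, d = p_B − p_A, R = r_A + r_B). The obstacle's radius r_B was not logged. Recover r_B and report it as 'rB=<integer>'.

m = 800
d = (17, -4);  v_rel = (4, -3),  |v_rel|² = 25
v_rel×d = (4)·(-4) − (-3)·(17) = 35
since m = R²·25 − 35²:  R² = (1225 + 800) / 25 = 81
R = √81 = 9  ⇒  r_B = 9 − 4 = 5

rB=5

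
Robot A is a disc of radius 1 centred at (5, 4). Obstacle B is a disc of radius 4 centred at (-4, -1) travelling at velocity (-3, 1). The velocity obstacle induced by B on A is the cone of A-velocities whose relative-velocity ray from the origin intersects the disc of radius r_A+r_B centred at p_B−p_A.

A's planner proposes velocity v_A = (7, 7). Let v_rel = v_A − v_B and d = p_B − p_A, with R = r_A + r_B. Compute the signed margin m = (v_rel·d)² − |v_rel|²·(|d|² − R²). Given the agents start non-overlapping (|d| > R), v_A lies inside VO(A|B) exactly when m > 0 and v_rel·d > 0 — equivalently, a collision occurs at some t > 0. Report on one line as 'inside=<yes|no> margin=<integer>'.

d = (-9, -5),  |d|² = 106;  R = 1+4 = 5,  c = 106−5² = 81
v_rel = (10, 6),  |v_rel|² = 136;  v_rel·d = (10)·(-9) + (6)·(-5) = -120
136·t² + 240·t + 81 = 0  ⇒  m = (-120)² − 136·81 = 3384
m = 3384 > 0,  v_rel·d = -120 < 0  ⇒  outside

inside=no margin=3384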